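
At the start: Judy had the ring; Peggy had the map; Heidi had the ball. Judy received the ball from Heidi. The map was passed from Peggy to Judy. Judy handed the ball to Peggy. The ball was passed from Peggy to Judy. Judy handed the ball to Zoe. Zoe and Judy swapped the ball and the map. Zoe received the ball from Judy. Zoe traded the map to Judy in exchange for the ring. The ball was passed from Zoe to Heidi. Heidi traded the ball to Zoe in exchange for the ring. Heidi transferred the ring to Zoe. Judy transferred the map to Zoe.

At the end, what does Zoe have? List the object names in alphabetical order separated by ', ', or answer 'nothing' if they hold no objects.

Answer: ball, map, ring

Derivation:
Tracking all object holders:
Start: ring:Judy, map:Peggy, ball:Heidi
Event 1 (give ball: Heidi -> Judy). State: ring:Judy, map:Peggy, ball:Judy
Event 2 (give map: Peggy -> Judy). State: ring:Judy, map:Judy, ball:Judy
Event 3 (give ball: Judy -> Peggy). State: ring:Judy, map:Judy, ball:Peggy
Event 4 (give ball: Peggy -> Judy). State: ring:Judy, map:Judy, ball:Judy
Event 5 (give ball: Judy -> Zoe). State: ring:Judy, map:Judy, ball:Zoe
Event 6 (swap ball<->map: now ball:Judy, map:Zoe). State: ring:Judy, map:Zoe, ball:Judy
Event 7 (give ball: Judy -> Zoe). State: ring:Judy, map:Zoe, ball:Zoe
Event 8 (swap map<->ring: now map:Judy, ring:Zoe). State: ring:Zoe, map:Judy, ball:Zoe
Event 9 (give ball: Zoe -> Heidi). State: ring:Zoe, map:Judy, ball:Heidi
Event 10 (swap ball<->ring: now ball:Zoe, ring:Heidi). State: ring:Heidi, map:Judy, ball:Zoe
Event 11 (give ring: Heidi -> Zoe). State: ring:Zoe, map:Judy, ball:Zoe
Event 12 (give map: Judy -> Zoe). State: ring:Zoe, map:Zoe, ball:Zoe

Final state: ring:Zoe, map:Zoe, ball:Zoe
Zoe holds: ball, map, ring.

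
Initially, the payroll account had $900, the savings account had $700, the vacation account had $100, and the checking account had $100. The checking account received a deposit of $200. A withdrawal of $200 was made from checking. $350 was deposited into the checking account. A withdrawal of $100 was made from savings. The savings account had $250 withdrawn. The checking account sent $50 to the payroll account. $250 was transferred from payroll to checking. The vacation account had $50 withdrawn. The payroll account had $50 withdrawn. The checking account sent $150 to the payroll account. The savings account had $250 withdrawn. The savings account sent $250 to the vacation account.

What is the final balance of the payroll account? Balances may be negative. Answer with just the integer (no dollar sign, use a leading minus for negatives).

Tracking account balances step by step:
Start: payroll=900, savings=700, vacation=100, checking=100
Event 1 (deposit 200 to checking): checking: 100 + 200 = 300. Balances: payroll=900, savings=700, vacation=100, checking=300
Event 2 (withdraw 200 from checking): checking: 300 - 200 = 100. Balances: payroll=900, savings=700, vacation=100, checking=100
Event 3 (deposit 350 to checking): checking: 100 + 350 = 450. Balances: payroll=900, savings=700, vacation=100, checking=450
Event 4 (withdraw 100 from savings): savings: 700 - 100 = 600. Balances: payroll=900, savings=600, vacation=100, checking=450
Event 5 (withdraw 250 from savings): savings: 600 - 250 = 350. Balances: payroll=900, savings=350, vacation=100, checking=450
Event 6 (transfer 50 checking -> payroll): checking: 450 - 50 = 400, payroll: 900 + 50 = 950. Balances: payroll=950, savings=350, vacation=100, checking=400
Event 7 (transfer 250 payroll -> checking): payroll: 950 - 250 = 700, checking: 400 + 250 = 650. Balances: payroll=700, savings=350, vacation=100, checking=650
Event 8 (withdraw 50 from vacation): vacation: 100 - 50 = 50. Balances: payroll=700, savings=350, vacation=50, checking=650
Event 9 (withdraw 50 from payroll): payroll: 700 - 50 = 650. Balances: payroll=650, savings=350, vacation=50, checking=650
Event 10 (transfer 150 checking -> payroll): checking: 650 - 150 = 500, payroll: 650 + 150 = 800. Balances: payroll=800, savings=350, vacation=50, checking=500
Event 11 (withdraw 250 from savings): savings: 350 - 250 = 100. Balances: payroll=800, savings=100, vacation=50, checking=500
Event 12 (transfer 250 savings -> vacation): savings: 100 - 250 = -150, vacation: 50 + 250 = 300. Balances: payroll=800, savings=-150, vacation=300, checking=500

Final balance of payroll: 800

Answer: 800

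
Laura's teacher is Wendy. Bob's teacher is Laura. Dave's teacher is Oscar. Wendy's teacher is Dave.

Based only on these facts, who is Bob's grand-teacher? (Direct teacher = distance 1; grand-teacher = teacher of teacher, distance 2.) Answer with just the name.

Answer: Wendy

Derivation:
Reconstructing the teacher chain from the given facts:
  Oscar -> Dave -> Wendy -> Laura -> Bob
(each arrow means 'teacher of the next')
Positions in the chain (0 = top):
  position of Oscar: 0
  position of Dave: 1
  position of Wendy: 2
  position of Laura: 3
  position of Bob: 4

Bob is at position 4; the grand-teacher is 2 steps up the chain, i.e. position 2: Wendy.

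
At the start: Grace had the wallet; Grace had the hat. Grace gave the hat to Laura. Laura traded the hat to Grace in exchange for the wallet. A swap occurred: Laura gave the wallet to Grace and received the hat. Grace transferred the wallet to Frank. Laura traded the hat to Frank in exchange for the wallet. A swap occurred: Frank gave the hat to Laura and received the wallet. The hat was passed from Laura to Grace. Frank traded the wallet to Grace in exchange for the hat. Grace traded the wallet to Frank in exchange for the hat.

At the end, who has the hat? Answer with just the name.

Tracking all object holders:
Start: wallet:Grace, hat:Grace
Event 1 (give hat: Grace -> Laura). State: wallet:Grace, hat:Laura
Event 2 (swap hat<->wallet: now hat:Grace, wallet:Laura). State: wallet:Laura, hat:Grace
Event 3 (swap wallet<->hat: now wallet:Grace, hat:Laura). State: wallet:Grace, hat:Laura
Event 4 (give wallet: Grace -> Frank). State: wallet:Frank, hat:Laura
Event 5 (swap hat<->wallet: now hat:Frank, wallet:Laura). State: wallet:Laura, hat:Frank
Event 6 (swap hat<->wallet: now hat:Laura, wallet:Frank). State: wallet:Frank, hat:Laura
Event 7 (give hat: Laura -> Grace). State: wallet:Frank, hat:Grace
Event 8 (swap wallet<->hat: now wallet:Grace, hat:Frank). State: wallet:Grace, hat:Frank
Event 9 (swap wallet<->hat: now wallet:Frank, hat:Grace). State: wallet:Frank, hat:Grace

Final state: wallet:Frank, hat:Grace
The hat is held by Grace.

Answer: Grace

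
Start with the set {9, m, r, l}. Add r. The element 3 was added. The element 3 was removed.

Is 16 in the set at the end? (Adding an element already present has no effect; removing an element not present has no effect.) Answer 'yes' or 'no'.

Answer: no

Derivation:
Tracking the set through each operation:
Start: {9, l, m, r}
Event 1 (add r): already present, no change. Set: {9, l, m, r}
Event 2 (add 3): added. Set: {3, 9, l, m, r}
Event 3 (remove 3): removed. Set: {9, l, m, r}

Final set: {9, l, m, r} (size 4)
16 is NOT in the final set.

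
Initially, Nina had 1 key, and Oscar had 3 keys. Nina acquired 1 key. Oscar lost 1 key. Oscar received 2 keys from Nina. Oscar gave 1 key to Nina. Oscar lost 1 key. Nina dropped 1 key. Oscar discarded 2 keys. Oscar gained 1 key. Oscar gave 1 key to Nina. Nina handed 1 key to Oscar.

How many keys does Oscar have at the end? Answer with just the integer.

Tracking counts step by step:
Start: Nina=1, Oscar=3
Event 1 (Nina +1): Nina: 1 -> 2. State: Nina=2, Oscar=3
Event 2 (Oscar -1): Oscar: 3 -> 2. State: Nina=2, Oscar=2
Event 3 (Nina -> Oscar, 2): Nina: 2 -> 0, Oscar: 2 -> 4. State: Nina=0, Oscar=4
Event 4 (Oscar -> Nina, 1): Oscar: 4 -> 3, Nina: 0 -> 1. State: Nina=1, Oscar=3
Event 5 (Oscar -1): Oscar: 3 -> 2. State: Nina=1, Oscar=2
Event 6 (Nina -1): Nina: 1 -> 0. State: Nina=0, Oscar=2
Event 7 (Oscar -2): Oscar: 2 -> 0. State: Nina=0, Oscar=0
Event 8 (Oscar +1): Oscar: 0 -> 1. State: Nina=0, Oscar=1
Event 9 (Oscar -> Nina, 1): Oscar: 1 -> 0, Nina: 0 -> 1. State: Nina=1, Oscar=0
Event 10 (Nina -> Oscar, 1): Nina: 1 -> 0, Oscar: 0 -> 1. State: Nina=0, Oscar=1

Oscar's final count: 1

Answer: 1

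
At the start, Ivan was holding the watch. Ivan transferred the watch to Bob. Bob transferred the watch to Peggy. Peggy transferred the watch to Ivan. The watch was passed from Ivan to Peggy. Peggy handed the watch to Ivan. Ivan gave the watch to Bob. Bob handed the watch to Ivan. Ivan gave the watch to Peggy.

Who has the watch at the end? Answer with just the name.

Answer: Peggy

Derivation:
Tracking the watch through each event:
Start: Ivan has the watch.
After event 1: Bob has the watch.
After event 2: Peggy has the watch.
After event 3: Ivan has the watch.
After event 4: Peggy has the watch.
After event 5: Ivan has the watch.
After event 6: Bob has the watch.
After event 7: Ivan has the watch.
After event 8: Peggy has the watch.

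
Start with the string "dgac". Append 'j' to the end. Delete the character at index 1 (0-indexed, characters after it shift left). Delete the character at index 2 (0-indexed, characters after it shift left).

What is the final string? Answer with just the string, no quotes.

Answer: daj

Derivation:
Applying each edit step by step:
Start: "dgac"
Op 1 (append 'j'): "dgac" -> "dgacj"
Op 2 (delete idx 1 = 'g'): "dgacj" -> "dacj"
Op 3 (delete idx 2 = 'c'): "dacj" -> "daj"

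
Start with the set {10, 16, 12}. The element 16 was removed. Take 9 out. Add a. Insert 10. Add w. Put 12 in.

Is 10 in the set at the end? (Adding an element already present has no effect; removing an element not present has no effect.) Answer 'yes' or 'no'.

Answer: yes

Derivation:
Tracking the set through each operation:
Start: {10, 12, 16}
Event 1 (remove 16): removed. Set: {10, 12}
Event 2 (remove 9): not present, no change. Set: {10, 12}
Event 3 (add a): added. Set: {10, 12, a}
Event 4 (add 10): already present, no change. Set: {10, 12, a}
Event 5 (add w): added. Set: {10, 12, a, w}
Event 6 (add 12): already present, no change. Set: {10, 12, a, w}

Final set: {10, 12, a, w} (size 4)
10 is in the final set.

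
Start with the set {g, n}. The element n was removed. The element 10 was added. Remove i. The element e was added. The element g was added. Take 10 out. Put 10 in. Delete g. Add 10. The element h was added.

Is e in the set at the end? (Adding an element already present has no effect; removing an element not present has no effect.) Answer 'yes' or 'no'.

Answer: yes

Derivation:
Tracking the set through each operation:
Start: {g, n}
Event 1 (remove n): removed. Set: {g}
Event 2 (add 10): added. Set: {10, g}
Event 3 (remove i): not present, no change. Set: {10, g}
Event 4 (add e): added. Set: {10, e, g}
Event 5 (add g): already present, no change. Set: {10, e, g}
Event 6 (remove 10): removed. Set: {e, g}
Event 7 (add 10): added. Set: {10, e, g}
Event 8 (remove g): removed. Set: {10, e}
Event 9 (add 10): already present, no change. Set: {10, e}
Event 10 (add h): added. Set: {10, e, h}

Final set: {10, e, h} (size 3)
e is in the final set.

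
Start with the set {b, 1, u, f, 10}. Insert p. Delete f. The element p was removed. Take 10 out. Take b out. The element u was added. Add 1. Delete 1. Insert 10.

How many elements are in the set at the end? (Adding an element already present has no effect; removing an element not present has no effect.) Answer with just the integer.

Answer: 2

Derivation:
Tracking the set through each operation:
Start: {1, 10, b, f, u}
Event 1 (add p): added. Set: {1, 10, b, f, p, u}
Event 2 (remove f): removed. Set: {1, 10, b, p, u}
Event 3 (remove p): removed. Set: {1, 10, b, u}
Event 4 (remove 10): removed. Set: {1, b, u}
Event 5 (remove b): removed. Set: {1, u}
Event 6 (add u): already present, no change. Set: {1, u}
Event 7 (add 1): already present, no change. Set: {1, u}
Event 8 (remove 1): removed. Set: {u}
Event 9 (add 10): added. Set: {10, u}

Final set: {10, u} (size 2)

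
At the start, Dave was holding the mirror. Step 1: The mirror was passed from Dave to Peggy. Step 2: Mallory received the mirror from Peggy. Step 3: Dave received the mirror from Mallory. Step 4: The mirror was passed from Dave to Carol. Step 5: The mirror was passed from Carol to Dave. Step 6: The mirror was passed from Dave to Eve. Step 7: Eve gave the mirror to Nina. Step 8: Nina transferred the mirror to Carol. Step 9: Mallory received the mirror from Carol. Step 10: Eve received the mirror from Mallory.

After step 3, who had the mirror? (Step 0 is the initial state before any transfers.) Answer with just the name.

Answer: Dave

Derivation:
Tracking the mirror holder through step 3:
After step 0 (start): Dave
After step 1: Peggy
After step 2: Mallory
After step 3: Dave

At step 3, the holder is Dave.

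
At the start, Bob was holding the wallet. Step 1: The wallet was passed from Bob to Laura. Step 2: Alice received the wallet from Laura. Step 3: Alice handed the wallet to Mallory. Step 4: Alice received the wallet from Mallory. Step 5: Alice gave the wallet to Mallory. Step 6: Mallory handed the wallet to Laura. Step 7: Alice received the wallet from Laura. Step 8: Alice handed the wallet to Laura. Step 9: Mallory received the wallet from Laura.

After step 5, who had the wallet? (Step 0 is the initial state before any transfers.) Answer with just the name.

Answer: Mallory

Derivation:
Tracking the wallet holder through step 5:
After step 0 (start): Bob
After step 1: Laura
After step 2: Alice
After step 3: Mallory
After step 4: Alice
After step 5: Mallory

At step 5, the holder is Mallory.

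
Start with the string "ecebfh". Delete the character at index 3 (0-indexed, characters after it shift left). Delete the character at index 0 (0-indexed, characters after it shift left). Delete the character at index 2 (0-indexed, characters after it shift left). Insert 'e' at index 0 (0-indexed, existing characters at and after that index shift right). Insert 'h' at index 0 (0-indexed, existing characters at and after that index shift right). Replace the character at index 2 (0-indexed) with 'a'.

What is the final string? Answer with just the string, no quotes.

Applying each edit step by step:
Start: "ecebfh"
Op 1 (delete idx 3 = 'b'): "ecebfh" -> "ecefh"
Op 2 (delete idx 0 = 'e'): "ecefh" -> "cefh"
Op 3 (delete idx 2 = 'f'): "cefh" -> "ceh"
Op 4 (insert 'e' at idx 0): "ceh" -> "eceh"
Op 5 (insert 'h' at idx 0): "eceh" -> "heceh"
Op 6 (replace idx 2: 'c' -> 'a'): "heceh" -> "heaeh"

Answer: heaeh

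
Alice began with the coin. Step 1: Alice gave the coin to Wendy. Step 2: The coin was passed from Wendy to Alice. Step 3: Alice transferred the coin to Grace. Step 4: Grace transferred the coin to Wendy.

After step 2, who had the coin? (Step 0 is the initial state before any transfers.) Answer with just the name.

Answer: Alice

Derivation:
Tracking the coin holder through step 2:
After step 0 (start): Alice
After step 1: Wendy
After step 2: Alice

At step 2, the holder is Alice.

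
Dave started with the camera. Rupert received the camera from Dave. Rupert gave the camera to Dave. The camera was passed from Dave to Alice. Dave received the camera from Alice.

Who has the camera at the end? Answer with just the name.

Answer: Dave

Derivation:
Tracking the camera through each event:
Start: Dave has the camera.
After event 1: Rupert has the camera.
After event 2: Dave has the camera.
After event 3: Alice has the camera.
After event 4: Dave has the camera.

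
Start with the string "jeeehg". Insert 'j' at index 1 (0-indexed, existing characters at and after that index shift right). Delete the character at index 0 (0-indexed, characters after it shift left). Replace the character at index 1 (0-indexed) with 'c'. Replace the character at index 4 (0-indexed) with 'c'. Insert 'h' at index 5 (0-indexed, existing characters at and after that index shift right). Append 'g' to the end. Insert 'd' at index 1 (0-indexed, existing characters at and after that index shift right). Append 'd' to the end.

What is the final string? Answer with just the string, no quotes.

Applying each edit step by step:
Start: "jeeehg"
Op 1 (insert 'j' at idx 1): "jeeehg" -> "jjeeehg"
Op 2 (delete idx 0 = 'j'): "jjeeehg" -> "jeeehg"
Op 3 (replace idx 1: 'e' -> 'c'): "jeeehg" -> "jceehg"
Op 4 (replace idx 4: 'h' -> 'c'): "jceehg" -> "jceecg"
Op 5 (insert 'h' at idx 5): "jceecg" -> "jceechg"
Op 6 (append 'g'): "jceechg" -> "jceechgg"
Op 7 (insert 'd' at idx 1): "jceechgg" -> "jdceechgg"
Op 8 (append 'd'): "jdceechgg" -> "jdceechggd"

Answer: jdceechggd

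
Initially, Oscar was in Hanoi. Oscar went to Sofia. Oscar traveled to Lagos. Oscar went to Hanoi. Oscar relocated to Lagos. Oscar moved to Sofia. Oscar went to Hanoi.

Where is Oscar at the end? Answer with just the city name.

Tracking Oscar's location:
Start: Oscar is in Hanoi.
After move 1: Hanoi -> Sofia. Oscar is in Sofia.
After move 2: Sofia -> Lagos. Oscar is in Lagos.
After move 3: Lagos -> Hanoi. Oscar is in Hanoi.
After move 4: Hanoi -> Lagos. Oscar is in Lagos.
After move 5: Lagos -> Sofia. Oscar is in Sofia.
After move 6: Sofia -> Hanoi. Oscar is in Hanoi.

Answer: Hanoi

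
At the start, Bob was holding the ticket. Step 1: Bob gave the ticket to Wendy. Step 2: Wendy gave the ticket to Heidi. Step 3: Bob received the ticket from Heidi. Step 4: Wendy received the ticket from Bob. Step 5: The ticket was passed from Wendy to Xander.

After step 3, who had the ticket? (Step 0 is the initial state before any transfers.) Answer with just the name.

Answer: Bob

Derivation:
Tracking the ticket holder through step 3:
After step 0 (start): Bob
After step 1: Wendy
After step 2: Heidi
After step 3: Bob

At step 3, the holder is Bob.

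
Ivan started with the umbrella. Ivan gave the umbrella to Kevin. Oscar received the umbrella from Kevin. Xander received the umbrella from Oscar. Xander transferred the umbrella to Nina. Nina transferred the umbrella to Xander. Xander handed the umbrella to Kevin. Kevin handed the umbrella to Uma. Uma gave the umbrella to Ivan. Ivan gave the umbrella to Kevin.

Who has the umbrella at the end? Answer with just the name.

Answer: Kevin

Derivation:
Tracking the umbrella through each event:
Start: Ivan has the umbrella.
After event 1: Kevin has the umbrella.
After event 2: Oscar has the umbrella.
After event 3: Xander has the umbrella.
After event 4: Nina has the umbrella.
After event 5: Xander has the umbrella.
After event 6: Kevin has the umbrella.
After event 7: Uma has the umbrella.
After event 8: Ivan has the umbrella.
After event 9: Kevin has the umbrella.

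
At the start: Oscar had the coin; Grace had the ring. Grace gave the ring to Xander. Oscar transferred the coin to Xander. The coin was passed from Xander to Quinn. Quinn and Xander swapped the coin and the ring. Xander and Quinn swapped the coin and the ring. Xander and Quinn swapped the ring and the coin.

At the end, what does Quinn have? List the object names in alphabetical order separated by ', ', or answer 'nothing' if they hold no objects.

Answer: ring

Derivation:
Tracking all object holders:
Start: coin:Oscar, ring:Grace
Event 1 (give ring: Grace -> Xander). State: coin:Oscar, ring:Xander
Event 2 (give coin: Oscar -> Xander). State: coin:Xander, ring:Xander
Event 3 (give coin: Xander -> Quinn). State: coin:Quinn, ring:Xander
Event 4 (swap coin<->ring: now coin:Xander, ring:Quinn). State: coin:Xander, ring:Quinn
Event 5 (swap coin<->ring: now coin:Quinn, ring:Xander). State: coin:Quinn, ring:Xander
Event 6 (swap ring<->coin: now ring:Quinn, coin:Xander). State: coin:Xander, ring:Quinn

Final state: coin:Xander, ring:Quinn
Quinn holds: ring.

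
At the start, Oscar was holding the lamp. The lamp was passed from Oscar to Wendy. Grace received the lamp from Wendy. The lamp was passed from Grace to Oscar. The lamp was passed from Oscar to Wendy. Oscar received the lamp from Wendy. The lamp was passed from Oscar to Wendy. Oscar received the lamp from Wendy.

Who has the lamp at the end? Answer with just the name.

Answer: Oscar

Derivation:
Tracking the lamp through each event:
Start: Oscar has the lamp.
After event 1: Wendy has the lamp.
After event 2: Grace has the lamp.
After event 3: Oscar has the lamp.
After event 4: Wendy has the lamp.
After event 5: Oscar has the lamp.
After event 6: Wendy has the lamp.
After event 7: Oscar has the lamp.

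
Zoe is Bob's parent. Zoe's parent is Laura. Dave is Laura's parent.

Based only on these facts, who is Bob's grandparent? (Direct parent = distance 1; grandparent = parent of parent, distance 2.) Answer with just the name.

Answer: Laura

Derivation:
Reconstructing the parent chain from the given facts:
  Dave -> Laura -> Zoe -> Bob
(each arrow means 'parent of the next')
Positions in the chain (0 = top):
  position of Dave: 0
  position of Laura: 1
  position of Zoe: 2
  position of Bob: 3

Bob is at position 3; the grandparent is 2 steps up the chain, i.e. position 1: Laura.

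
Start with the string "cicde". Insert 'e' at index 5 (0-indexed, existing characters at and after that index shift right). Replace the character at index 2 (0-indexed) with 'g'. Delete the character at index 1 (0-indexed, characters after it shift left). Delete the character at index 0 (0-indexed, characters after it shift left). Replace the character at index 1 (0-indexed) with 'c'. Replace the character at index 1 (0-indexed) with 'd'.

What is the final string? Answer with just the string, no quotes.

Applying each edit step by step:
Start: "cicde"
Op 1 (insert 'e' at idx 5): "cicde" -> "cicdee"
Op 2 (replace idx 2: 'c' -> 'g'): "cicdee" -> "cigdee"
Op 3 (delete idx 1 = 'i'): "cigdee" -> "cgdee"
Op 4 (delete idx 0 = 'c'): "cgdee" -> "gdee"
Op 5 (replace idx 1: 'd' -> 'c'): "gdee" -> "gcee"
Op 6 (replace idx 1: 'c' -> 'd'): "gcee" -> "gdee"

Answer: gdee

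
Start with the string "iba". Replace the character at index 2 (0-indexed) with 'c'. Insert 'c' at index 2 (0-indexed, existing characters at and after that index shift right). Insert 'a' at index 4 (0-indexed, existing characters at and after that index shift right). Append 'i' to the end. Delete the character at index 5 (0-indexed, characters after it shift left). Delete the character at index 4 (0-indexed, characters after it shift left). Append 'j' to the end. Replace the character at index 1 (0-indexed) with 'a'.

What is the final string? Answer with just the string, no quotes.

Answer: iaccj

Derivation:
Applying each edit step by step:
Start: "iba"
Op 1 (replace idx 2: 'a' -> 'c'): "iba" -> "ibc"
Op 2 (insert 'c' at idx 2): "ibc" -> "ibcc"
Op 3 (insert 'a' at idx 4): "ibcc" -> "ibcca"
Op 4 (append 'i'): "ibcca" -> "ibccai"
Op 5 (delete idx 5 = 'i'): "ibccai" -> "ibcca"
Op 6 (delete idx 4 = 'a'): "ibcca" -> "ibcc"
Op 7 (append 'j'): "ibcc" -> "ibccj"
Op 8 (replace idx 1: 'b' -> 'a'): "ibccj" -> "iaccj"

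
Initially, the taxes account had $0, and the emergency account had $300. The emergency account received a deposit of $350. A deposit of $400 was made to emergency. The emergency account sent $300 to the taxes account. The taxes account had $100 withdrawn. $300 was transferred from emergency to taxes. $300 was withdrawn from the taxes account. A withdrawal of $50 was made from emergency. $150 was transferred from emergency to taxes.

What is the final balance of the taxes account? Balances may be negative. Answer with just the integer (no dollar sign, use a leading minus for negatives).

Answer: 350

Derivation:
Tracking account balances step by step:
Start: taxes=0, emergency=300
Event 1 (deposit 350 to emergency): emergency: 300 + 350 = 650. Balances: taxes=0, emergency=650
Event 2 (deposit 400 to emergency): emergency: 650 + 400 = 1050. Balances: taxes=0, emergency=1050
Event 3 (transfer 300 emergency -> taxes): emergency: 1050 - 300 = 750, taxes: 0 + 300 = 300. Balances: taxes=300, emergency=750
Event 4 (withdraw 100 from taxes): taxes: 300 - 100 = 200. Balances: taxes=200, emergency=750
Event 5 (transfer 300 emergency -> taxes): emergency: 750 - 300 = 450, taxes: 200 + 300 = 500. Balances: taxes=500, emergency=450
Event 6 (withdraw 300 from taxes): taxes: 500 - 300 = 200. Balances: taxes=200, emergency=450
Event 7 (withdraw 50 from emergency): emergency: 450 - 50 = 400. Balances: taxes=200, emergency=400
Event 8 (transfer 150 emergency -> taxes): emergency: 400 - 150 = 250, taxes: 200 + 150 = 350. Balances: taxes=350, emergency=250

Final balance of taxes: 350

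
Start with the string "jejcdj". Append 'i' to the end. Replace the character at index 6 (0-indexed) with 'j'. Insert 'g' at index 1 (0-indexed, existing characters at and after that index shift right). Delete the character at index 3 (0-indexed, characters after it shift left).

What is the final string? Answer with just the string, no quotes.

Answer: jgecdjj

Derivation:
Applying each edit step by step:
Start: "jejcdj"
Op 1 (append 'i'): "jejcdj" -> "jejcdji"
Op 2 (replace idx 6: 'i' -> 'j'): "jejcdji" -> "jejcdjj"
Op 3 (insert 'g' at idx 1): "jejcdjj" -> "jgejcdjj"
Op 4 (delete idx 3 = 'j'): "jgejcdjj" -> "jgecdjj"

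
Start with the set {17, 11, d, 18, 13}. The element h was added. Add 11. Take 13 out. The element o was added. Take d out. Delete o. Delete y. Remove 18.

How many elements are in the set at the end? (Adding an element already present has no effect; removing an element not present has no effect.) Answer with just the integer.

Answer: 3

Derivation:
Tracking the set through each operation:
Start: {11, 13, 17, 18, d}
Event 1 (add h): added. Set: {11, 13, 17, 18, d, h}
Event 2 (add 11): already present, no change. Set: {11, 13, 17, 18, d, h}
Event 3 (remove 13): removed. Set: {11, 17, 18, d, h}
Event 4 (add o): added. Set: {11, 17, 18, d, h, o}
Event 5 (remove d): removed. Set: {11, 17, 18, h, o}
Event 6 (remove o): removed. Set: {11, 17, 18, h}
Event 7 (remove y): not present, no change. Set: {11, 17, 18, h}
Event 8 (remove 18): removed. Set: {11, 17, h}

Final set: {11, 17, h} (size 3)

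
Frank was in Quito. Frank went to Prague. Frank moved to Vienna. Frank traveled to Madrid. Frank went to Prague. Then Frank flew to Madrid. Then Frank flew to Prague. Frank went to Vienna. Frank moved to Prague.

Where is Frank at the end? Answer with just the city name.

Answer: Prague

Derivation:
Tracking Frank's location:
Start: Frank is in Quito.
After move 1: Quito -> Prague. Frank is in Prague.
After move 2: Prague -> Vienna. Frank is in Vienna.
After move 3: Vienna -> Madrid. Frank is in Madrid.
After move 4: Madrid -> Prague. Frank is in Prague.
After move 5: Prague -> Madrid. Frank is in Madrid.
After move 6: Madrid -> Prague. Frank is in Prague.
After move 7: Prague -> Vienna. Frank is in Vienna.
After move 8: Vienna -> Prague. Frank is in Prague.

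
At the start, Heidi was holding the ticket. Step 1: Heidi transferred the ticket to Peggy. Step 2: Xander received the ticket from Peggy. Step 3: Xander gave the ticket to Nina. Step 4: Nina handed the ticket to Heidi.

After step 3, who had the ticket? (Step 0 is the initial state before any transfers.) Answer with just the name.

Tracking the ticket holder through step 3:
After step 0 (start): Heidi
After step 1: Peggy
After step 2: Xander
After step 3: Nina

At step 3, the holder is Nina.

Answer: Nina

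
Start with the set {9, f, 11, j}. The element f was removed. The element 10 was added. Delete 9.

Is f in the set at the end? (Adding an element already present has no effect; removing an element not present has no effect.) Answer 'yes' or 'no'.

Tracking the set through each operation:
Start: {11, 9, f, j}
Event 1 (remove f): removed. Set: {11, 9, j}
Event 2 (add 10): added. Set: {10, 11, 9, j}
Event 3 (remove 9): removed. Set: {10, 11, j}

Final set: {10, 11, j} (size 3)
f is NOT in the final set.

Answer: no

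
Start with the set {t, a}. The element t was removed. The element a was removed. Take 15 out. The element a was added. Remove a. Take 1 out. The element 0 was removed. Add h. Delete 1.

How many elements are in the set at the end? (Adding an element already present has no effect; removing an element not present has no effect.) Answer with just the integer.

Answer: 1

Derivation:
Tracking the set through each operation:
Start: {a, t}
Event 1 (remove t): removed. Set: {a}
Event 2 (remove a): removed. Set: {}
Event 3 (remove 15): not present, no change. Set: {}
Event 4 (add a): added. Set: {a}
Event 5 (remove a): removed. Set: {}
Event 6 (remove 1): not present, no change. Set: {}
Event 7 (remove 0): not present, no change. Set: {}
Event 8 (add h): added. Set: {h}
Event 9 (remove 1): not present, no change. Set: {h}

Final set: {h} (size 1)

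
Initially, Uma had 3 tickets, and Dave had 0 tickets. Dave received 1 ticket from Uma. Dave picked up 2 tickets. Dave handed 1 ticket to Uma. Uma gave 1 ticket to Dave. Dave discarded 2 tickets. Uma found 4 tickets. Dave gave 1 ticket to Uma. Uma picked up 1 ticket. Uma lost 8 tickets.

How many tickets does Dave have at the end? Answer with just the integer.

Tracking counts step by step:
Start: Uma=3, Dave=0
Event 1 (Uma -> Dave, 1): Uma: 3 -> 2, Dave: 0 -> 1. State: Uma=2, Dave=1
Event 2 (Dave +2): Dave: 1 -> 3. State: Uma=2, Dave=3
Event 3 (Dave -> Uma, 1): Dave: 3 -> 2, Uma: 2 -> 3. State: Uma=3, Dave=2
Event 4 (Uma -> Dave, 1): Uma: 3 -> 2, Dave: 2 -> 3. State: Uma=2, Dave=3
Event 5 (Dave -2): Dave: 3 -> 1. State: Uma=2, Dave=1
Event 6 (Uma +4): Uma: 2 -> 6. State: Uma=6, Dave=1
Event 7 (Dave -> Uma, 1): Dave: 1 -> 0, Uma: 6 -> 7. State: Uma=7, Dave=0
Event 8 (Uma +1): Uma: 7 -> 8. State: Uma=8, Dave=0
Event 9 (Uma -8): Uma: 8 -> 0. State: Uma=0, Dave=0

Dave's final count: 0

Answer: 0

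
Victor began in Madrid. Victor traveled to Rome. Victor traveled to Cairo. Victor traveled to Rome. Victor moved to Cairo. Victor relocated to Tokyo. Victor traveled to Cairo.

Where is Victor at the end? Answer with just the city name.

Answer: Cairo

Derivation:
Tracking Victor's location:
Start: Victor is in Madrid.
After move 1: Madrid -> Rome. Victor is in Rome.
After move 2: Rome -> Cairo. Victor is in Cairo.
After move 3: Cairo -> Rome. Victor is in Rome.
After move 4: Rome -> Cairo. Victor is in Cairo.
After move 5: Cairo -> Tokyo. Victor is in Tokyo.
After move 6: Tokyo -> Cairo. Victor is in Cairo.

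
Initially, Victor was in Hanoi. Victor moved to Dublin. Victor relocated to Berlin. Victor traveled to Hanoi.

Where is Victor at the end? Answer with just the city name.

Answer: Hanoi

Derivation:
Tracking Victor's location:
Start: Victor is in Hanoi.
After move 1: Hanoi -> Dublin. Victor is in Dublin.
After move 2: Dublin -> Berlin. Victor is in Berlin.
After move 3: Berlin -> Hanoi. Victor is in Hanoi.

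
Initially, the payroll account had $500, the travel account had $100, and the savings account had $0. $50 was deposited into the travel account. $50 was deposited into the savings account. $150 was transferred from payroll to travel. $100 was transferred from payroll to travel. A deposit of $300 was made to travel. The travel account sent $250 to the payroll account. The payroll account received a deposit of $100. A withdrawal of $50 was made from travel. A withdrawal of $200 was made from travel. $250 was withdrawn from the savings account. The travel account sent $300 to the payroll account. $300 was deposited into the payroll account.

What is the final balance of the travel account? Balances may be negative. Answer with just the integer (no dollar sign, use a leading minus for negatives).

Answer: -100

Derivation:
Tracking account balances step by step:
Start: payroll=500, travel=100, savings=0
Event 1 (deposit 50 to travel): travel: 100 + 50 = 150. Balances: payroll=500, travel=150, savings=0
Event 2 (deposit 50 to savings): savings: 0 + 50 = 50. Balances: payroll=500, travel=150, savings=50
Event 3 (transfer 150 payroll -> travel): payroll: 500 - 150 = 350, travel: 150 + 150 = 300. Balances: payroll=350, travel=300, savings=50
Event 4 (transfer 100 payroll -> travel): payroll: 350 - 100 = 250, travel: 300 + 100 = 400. Balances: payroll=250, travel=400, savings=50
Event 5 (deposit 300 to travel): travel: 400 + 300 = 700. Balances: payroll=250, travel=700, savings=50
Event 6 (transfer 250 travel -> payroll): travel: 700 - 250 = 450, payroll: 250 + 250 = 500. Balances: payroll=500, travel=450, savings=50
Event 7 (deposit 100 to payroll): payroll: 500 + 100 = 600. Balances: payroll=600, travel=450, savings=50
Event 8 (withdraw 50 from travel): travel: 450 - 50 = 400. Balances: payroll=600, travel=400, savings=50
Event 9 (withdraw 200 from travel): travel: 400 - 200 = 200. Balances: payroll=600, travel=200, savings=50
Event 10 (withdraw 250 from savings): savings: 50 - 250 = -200. Balances: payroll=600, travel=200, savings=-200
Event 11 (transfer 300 travel -> payroll): travel: 200 - 300 = -100, payroll: 600 + 300 = 900. Balances: payroll=900, travel=-100, savings=-200
Event 12 (deposit 300 to payroll): payroll: 900 + 300 = 1200. Balances: payroll=1200, travel=-100, savings=-200

Final balance of travel: -100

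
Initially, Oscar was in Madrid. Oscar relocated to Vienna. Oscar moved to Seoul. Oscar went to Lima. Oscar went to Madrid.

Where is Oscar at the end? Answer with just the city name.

Tracking Oscar's location:
Start: Oscar is in Madrid.
After move 1: Madrid -> Vienna. Oscar is in Vienna.
After move 2: Vienna -> Seoul. Oscar is in Seoul.
After move 3: Seoul -> Lima. Oscar is in Lima.
After move 4: Lima -> Madrid. Oscar is in Madrid.

Answer: Madrid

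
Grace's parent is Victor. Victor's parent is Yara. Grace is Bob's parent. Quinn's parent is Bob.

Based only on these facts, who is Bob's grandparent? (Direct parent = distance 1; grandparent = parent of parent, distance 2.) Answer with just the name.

Reconstructing the parent chain from the given facts:
  Yara -> Victor -> Grace -> Bob -> Quinn
(each arrow means 'parent of the next')
Positions in the chain (0 = top):
  position of Yara: 0
  position of Victor: 1
  position of Grace: 2
  position of Bob: 3
  position of Quinn: 4

Bob is at position 3; the grandparent is 2 steps up the chain, i.e. position 1: Victor.

Answer: Victor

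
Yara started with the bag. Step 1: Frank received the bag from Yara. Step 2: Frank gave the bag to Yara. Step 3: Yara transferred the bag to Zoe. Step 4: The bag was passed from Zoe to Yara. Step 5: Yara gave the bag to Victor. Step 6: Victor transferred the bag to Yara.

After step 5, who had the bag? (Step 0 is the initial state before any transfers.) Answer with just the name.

Answer: Victor

Derivation:
Tracking the bag holder through step 5:
After step 0 (start): Yara
After step 1: Frank
After step 2: Yara
After step 3: Zoe
After step 4: Yara
After step 5: Victor

At step 5, the holder is Victor.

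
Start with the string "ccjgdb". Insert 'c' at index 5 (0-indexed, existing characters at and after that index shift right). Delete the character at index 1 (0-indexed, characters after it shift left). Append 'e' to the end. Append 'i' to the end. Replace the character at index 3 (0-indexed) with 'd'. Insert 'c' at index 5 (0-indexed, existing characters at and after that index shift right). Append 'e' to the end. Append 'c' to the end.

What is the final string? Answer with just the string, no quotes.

Applying each edit step by step:
Start: "ccjgdb"
Op 1 (insert 'c' at idx 5): "ccjgdb" -> "ccjgdcb"
Op 2 (delete idx 1 = 'c'): "ccjgdcb" -> "cjgdcb"
Op 3 (append 'e'): "cjgdcb" -> "cjgdcbe"
Op 4 (append 'i'): "cjgdcbe" -> "cjgdcbei"
Op 5 (replace idx 3: 'd' -> 'd'): "cjgdcbei" -> "cjgdcbei"
Op 6 (insert 'c' at idx 5): "cjgdcbei" -> "cjgdccbei"
Op 7 (append 'e'): "cjgdccbei" -> "cjgdccbeie"
Op 8 (append 'c'): "cjgdccbeie" -> "cjgdccbeiec"

Answer: cjgdccbeiec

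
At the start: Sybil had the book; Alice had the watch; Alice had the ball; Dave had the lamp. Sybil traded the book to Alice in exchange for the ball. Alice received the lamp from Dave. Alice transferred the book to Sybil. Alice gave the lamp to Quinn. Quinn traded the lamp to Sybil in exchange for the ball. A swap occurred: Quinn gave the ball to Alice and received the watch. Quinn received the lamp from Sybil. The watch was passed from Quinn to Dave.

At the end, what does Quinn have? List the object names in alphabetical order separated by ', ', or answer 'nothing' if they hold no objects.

Tracking all object holders:
Start: book:Sybil, watch:Alice, ball:Alice, lamp:Dave
Event 1 (swap book<->ball: now book:Alice, ball:Sybil). State: book:Alice, watch:Alice, ball:Sybil, lamp:Dave
Event 2 (give lamp: Dave -> Alice). State: book:Alice, watch:Alice, ball:Sybil, lamp:Alice
Event 3 (give book: Alice -> Sybil). State: book:Sybil, watch:Alice, ball:Sybil, lamp:Alice
Event 4 (give lamp: Alice -> Quinn). State: book:Sybil, watch:Alice, ball:Sybil, lamp:Quinn
Event 5 (swap lamp<->ball: now lamp:Sybil, ball:Quinn). State: book:Sybil, watch:Alice, ball:Quinn, lamp:Sybil
Event 6 (swap ball<->watch: now ball:Alice, watch:Quinn). State: book:Sybil, watch:Quinn, ball:Alice, lamp:Sybil
Event 7 (give lamp: Sybil -> Quinn). State: book:Sybil, watch:Quinn, ball:Alice, lamp:Quinn
Event 8 (give watch: Quinn -> Dave). State: book:Sybil, watch:Dave, ball:Alice, lamp:Quinn

Final state: book:Sybil, watch:Dave, ball:Alice, lamp:Quinn
Quinn holds: lamp.

Answer: lamp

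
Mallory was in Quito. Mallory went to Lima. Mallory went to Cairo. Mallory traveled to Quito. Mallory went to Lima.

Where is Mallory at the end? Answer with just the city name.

Tracking Mallory's location:
Start: Mallory is in Quito.
After move 1: Quito -> Lima. Mallory is in Lima.
After move 2: Lima -> Cairo. Mallory is in Cairo.
After move 3: Cairo -> Quito. Mallory is in Quito.
After move 4: Quito -> Lima. Mallory is in Lima.

Answer: Lima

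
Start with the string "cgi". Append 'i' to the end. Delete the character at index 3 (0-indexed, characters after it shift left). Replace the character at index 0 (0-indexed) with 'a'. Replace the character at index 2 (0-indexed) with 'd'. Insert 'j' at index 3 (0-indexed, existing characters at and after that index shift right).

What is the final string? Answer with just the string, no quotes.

Answer: agdj

Derivation:
Applying each edit step by step:
Start: "cgi"
Op 1 (append 'i'): "cgi" -> "cgii"
Op 2 (delete idx 3 = 'i'): "cgii" -> "cgi"
Op 3 (replace idx 0: 'c' -> 'a'): "cgi" -> "agi"
Op 4 (replace idx 2: 'i' -> 'd'): "agi" -> "agd"
Op 5 (insert 'j' at idx 3): "agd" -> "agdj"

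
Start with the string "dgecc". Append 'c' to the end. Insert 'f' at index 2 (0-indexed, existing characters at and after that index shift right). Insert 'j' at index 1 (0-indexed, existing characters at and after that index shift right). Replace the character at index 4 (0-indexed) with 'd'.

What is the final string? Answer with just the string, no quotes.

Applying each edit step by step:
Start: "dgecc"
Op 1 (append 'c'): "dgecc" -> "dgeccc"
Op 2 (insert 'f' at idx 2): "dgeccc" -> "dgfeccc"
Op 3 (insert 'j' at idx 1): "dgfeccc" -> "djgfeccc"
Op 4 (replace idx 4: 'e' -> 'd'): "djgfeccc" -> "djgfdccc"

Answer: djgfdccc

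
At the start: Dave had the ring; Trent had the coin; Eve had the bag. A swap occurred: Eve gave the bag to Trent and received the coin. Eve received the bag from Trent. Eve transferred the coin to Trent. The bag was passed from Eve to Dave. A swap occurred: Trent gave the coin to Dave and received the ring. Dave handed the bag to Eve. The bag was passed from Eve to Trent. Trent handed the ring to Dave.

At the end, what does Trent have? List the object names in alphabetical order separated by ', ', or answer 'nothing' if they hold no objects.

Answer: bag

Derivation:
Tracking all object holders:
Start: ring:Dave, coin:Trent, bag:Eve
Event 1 (swap bag<->coin: now bag:Trent, coin:Eve). State: ring:Dave, coin:Eve, bag:Trent
Event 2 (give bag: Trent -> Eve). State: ring:Dave, coin:Eve, bag:Eve
Event 3 (give coin: Eve -> Trent). State: ring:Dave, coin:Trent, bag:Eve
Event 4 (give bag: Eve -> Dave). State: ring:Dave, coin:Trent, bag:Dave
Event 5 (swap coin<->ring: now coin:Dave, ring:Trent). State: ring:Trent, coin:Dave, bag:Dave
Event 6 (give bag: Dave -> Eve). State: ring:Trent, coin:Dave, bag:Eve
Event 7 (give bag: Eve -> Trent). State: ring:Trent, coin:Dave, bag:Trent
Event 8 (give ring: Trent -> Dave). State: ring:Dave, coin:Dave, bag:Trent

Final state: ring:Dave, coin:Dave, bag:Trent
Trent holds: bag.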